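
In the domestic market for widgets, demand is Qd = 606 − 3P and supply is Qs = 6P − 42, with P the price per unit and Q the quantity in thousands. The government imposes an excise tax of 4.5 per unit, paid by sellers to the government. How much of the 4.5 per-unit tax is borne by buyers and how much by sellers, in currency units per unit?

Before the tax: set 606 − 3P = 6P − 42 → P* = 72, Q* = 390.
With the tax collected from sellers, supply shifts: Qs = 6(P − 4.5) − 42.
New equilibrium: buyers pay 75, sellers receive 70.5, Q = 381. (Wedge: Pb − Ps = 4.5.)
Burden on buyers: 3; on sellers: 1.5. (They sum to 4.5.)
The less price-elastic side of the market bears the larger share of a per-unit tax.

Buyers bear 3 per unit; sellers bear 1.5 per unit.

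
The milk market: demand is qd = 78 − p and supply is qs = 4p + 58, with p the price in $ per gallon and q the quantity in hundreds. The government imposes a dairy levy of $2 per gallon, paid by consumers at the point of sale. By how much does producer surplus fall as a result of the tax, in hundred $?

Without the tax, 78 − p = 4p + 58 gives 5p = 20, so p* = $4 and q* = 74.
With the tax collected from consumers, demand (in seller-price terms) shifts: qd = 78 − (p + 2).
Solving gives q = 72.4 with consumers paying $5.6 and suppliers receiving $3.6 (the $2 wedge).
ΔPS is the trapezoid between Q = 72.4 and Q = 74 of height $0.4: ½ · (74 + 72.4) · 0.4 = $29.28.

Producer surplus falls by $29.28 hundred.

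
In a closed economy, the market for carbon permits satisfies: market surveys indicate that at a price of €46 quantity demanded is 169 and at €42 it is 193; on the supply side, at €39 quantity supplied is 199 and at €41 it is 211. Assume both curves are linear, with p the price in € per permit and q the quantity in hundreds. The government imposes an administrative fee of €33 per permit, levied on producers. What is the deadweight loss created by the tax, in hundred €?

Deadweight loss = €1633.5 hundred.

Demand slope: (193 − 169)/(42 − 46) = -6, so qd = 445 − 6p.
Supply slope: (211 − 199)/(41 − 39) = 6, so qs = 6p − 35.
Without the tax, 445 − 6p = 6p − 35 gives 12p = 480, so p* = €40 and q* = 205.
With the tax collected from producers, supply shifts: qs = 6(p − 33) − 35.
Solving gives q = 106 with buyers paying €56.5 and producers receiving €23.5 (the €33 wedge).
Quantity falls by |ΔQ| = |205 − 106| = 99.
DWL = ½ · t · |ΔQ| = ½ · 33 · 99 = €1633.5.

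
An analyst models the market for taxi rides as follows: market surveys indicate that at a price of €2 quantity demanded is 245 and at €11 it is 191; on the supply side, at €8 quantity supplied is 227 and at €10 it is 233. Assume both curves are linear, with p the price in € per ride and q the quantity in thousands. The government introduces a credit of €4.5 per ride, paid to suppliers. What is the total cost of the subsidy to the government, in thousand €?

Demand slope: (191 − 245)/(11 − 2) = -6, so qd = 257 − 6p.
Supply slope: (233 − 227)/(10 − 8) = 3, so qs = 3p + 203.
Before the subsidy: set 257 − 6p = 3p + 203 → p* = €6, q* = 221.
With a per-unit subsidy paid to suppliers, each receives p + 4.5 per unit sold, so supply becomes qs = 3(p + 4.5) + 203.
Solving gives q = 230 with consumers paying €4.5 and suppliers receiving €9 (the €4.5 wedge).
Outlay = t · Q = 4.5 · 230 = €1035.

Government outlay = €1035 thousand.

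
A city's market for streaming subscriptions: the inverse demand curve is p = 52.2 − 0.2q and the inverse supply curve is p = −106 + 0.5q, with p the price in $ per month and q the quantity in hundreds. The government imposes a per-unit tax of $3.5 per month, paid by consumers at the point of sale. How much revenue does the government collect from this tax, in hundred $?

Tax revenue = $773.5 hundred.

Inverting to q(p) form: qd = 261 − 5p; qs = 2p + 212.
Without the tax, 261 − 5p = 2p + 212 gives 7p = 49, so p* = $7 and q* = 226.
With the tax collected from consumers, demand (in seller-price terms) shifts: qd = 261 − 5(p + 3.5).
Solving gives q = 221 with consumers paying $8 and producers receiving $4.5 (the $3.5 wedge).
Revenue = t · Q = 3.5 · 221 = $773.5.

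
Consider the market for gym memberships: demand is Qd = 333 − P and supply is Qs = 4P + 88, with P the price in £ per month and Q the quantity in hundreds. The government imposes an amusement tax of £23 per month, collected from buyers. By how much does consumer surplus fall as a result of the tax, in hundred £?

Without the tax, 333 − P = 4P + 88 gives 5P = 245, so P* = £49 and Q* = 284.
With the tax collected from buyers, demand (in seller-price terms) shifts: Qd = 333 − (P + 23).
Solving gives Q = 265.6 with buyers paying £67.4 and sellers receiving £44.4 (the £23 wedge).
ΔCS is the trapezoid between Q = 265.6 and Q = 284 of height £18.4: ½ · (284 + 265.6) · 18.4 = £5056.32.

Consumer surplus falls by £5056.32 hundred.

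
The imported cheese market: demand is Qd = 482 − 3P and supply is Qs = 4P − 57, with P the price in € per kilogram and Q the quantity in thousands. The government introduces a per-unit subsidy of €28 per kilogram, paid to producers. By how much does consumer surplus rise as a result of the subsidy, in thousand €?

Consumer surplus rises by €4400 thousand.

Without the subsidy, 482 − 3P = 4P − 57 gives 7P = 539, so P* = €77 and Q* = 251.
With a per-unit subsidy paid to producers, each receives P + 28 per unit sold, so supply becomes Qs = 4(P + 28) − 57.
Solving gives Q = 299 with buyers paying €61 and producers receiving €89 (the €28 wedge).
ΔCS is the trapezoid between Q = 299 and Q = 251 of height €16: ½ · (251 + 299) · 16 = €4400.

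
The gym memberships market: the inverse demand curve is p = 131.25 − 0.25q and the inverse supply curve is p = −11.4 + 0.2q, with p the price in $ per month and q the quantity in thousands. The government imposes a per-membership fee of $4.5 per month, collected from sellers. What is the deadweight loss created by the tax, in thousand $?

Deadweight loss = $22.5 thousand.

Rewrite in direct form: qd = 525 − 4p and qs = 5p + 57.
Before the tax: set 525 − 4p = 5p + 57 → p* = $52, q* = 317.
With the tax collected from sellers, supply shifts: qs = 5(p − 4.5) + 57.
New equilibrium: consumers pay $54.5, sellers receive $50, q = 307. (Wedge: pb − ps = 4.5.)
Quantity falls by |ΔQ| = |317 − 307| = 10.
DWL = ½ · t · |ΔQ| = ½ · 4.5 · 10 = $22.5.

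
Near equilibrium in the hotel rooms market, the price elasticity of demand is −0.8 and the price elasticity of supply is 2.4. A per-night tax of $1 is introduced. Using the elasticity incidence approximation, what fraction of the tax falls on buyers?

Incidence ratio: buyers' share ≈ εs / (εs + |εd|) = 2.4 / (2.4 + 0.8) = 0.75.
Supply is the more elastic side, so buyers bear the larger share.

Buyers' share ≈ 0.75.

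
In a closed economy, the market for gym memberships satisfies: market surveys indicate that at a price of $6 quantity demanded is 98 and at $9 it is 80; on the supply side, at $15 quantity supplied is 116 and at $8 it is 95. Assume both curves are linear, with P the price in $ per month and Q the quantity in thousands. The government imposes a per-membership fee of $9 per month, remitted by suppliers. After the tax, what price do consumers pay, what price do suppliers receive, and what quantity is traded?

Demand slope: (80 − 98)/(9 − 6) = -6, so Qd = 134 − 6P.
Supply slope: (95 − 116)/(8 − 15) = 3, so Qs = 3P + 71.
Without the tax, 134 − 6P = 3P + 71 gives 9P = 63, so P* = $7 and Q* = 92.
With the tax collected from suppliers, supply shifts: Qs = 3(P − 9) + 71.
New equilibrium: consumers pay $10, suppliers receive $1, Q = 74. (Wedge: Pb − Ps = 9.)
The less price-elastic side of the market bears the larger share of a per-unit tax.

Consumers pay $10; suppliers receive $1; quantity = 74.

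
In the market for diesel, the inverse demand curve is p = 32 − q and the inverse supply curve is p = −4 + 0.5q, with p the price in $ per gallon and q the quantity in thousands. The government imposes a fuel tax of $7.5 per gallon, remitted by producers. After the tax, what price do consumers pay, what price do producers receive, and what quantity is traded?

Rewrite in direct form: qd = 32 − p and qs = 2p + 8.
Before the tax: set 32 − p = 2p + 8 → p* = $8, q* = 24.
With the tax collected from producers, supply shifts: qs = 2(p − 7.5) + 8.
Solving gives q = 19 with consumers paying $13 and producers receiving $5.5 (the $7.5 wedge).

Consumers pay $13; producers receive $5.5; quantity = 19.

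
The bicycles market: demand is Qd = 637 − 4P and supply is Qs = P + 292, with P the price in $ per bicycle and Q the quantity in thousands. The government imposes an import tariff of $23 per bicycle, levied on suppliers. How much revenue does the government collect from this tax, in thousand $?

Without the tax, 637 − 4P = P + 292 gives 5P = 345, so P* = $69 and Q* = 361.
With the tax collected from suppliers, supply shifts: Qs = (P − 23) + 292.
Solving gives Q = 342.6 with consumers paying $73.6 and suppliers receiving $50.6 (the $23 wedge).
Revenue = t · Q = 23 · 342.6 = $7879.8.

Tax revenue = $7879.8 thousand.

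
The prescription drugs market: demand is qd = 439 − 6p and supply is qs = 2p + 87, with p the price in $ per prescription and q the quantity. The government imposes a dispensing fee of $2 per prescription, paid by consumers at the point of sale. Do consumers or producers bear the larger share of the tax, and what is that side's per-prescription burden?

Without the tax, 439 − 6p = 2p + 87 gives 8p = 352, so p* = $44 and q* = 175.
With the tax collected from consumers, demand (in seller-price terms) shifts: qd = 439 − 6(p + 2).
New equilibrium: consumers pay $44.5, producers receive $42.5, q = 172. (Wedge: pb − ps = 2.)
Per-prescription burden: consumers $0.5, producers $1.5.
Producers take the larger share because supply is less price-elastic here (demand slope 6 vs supply slope 2).

Producers bear the larger share: $1.5 per prescription.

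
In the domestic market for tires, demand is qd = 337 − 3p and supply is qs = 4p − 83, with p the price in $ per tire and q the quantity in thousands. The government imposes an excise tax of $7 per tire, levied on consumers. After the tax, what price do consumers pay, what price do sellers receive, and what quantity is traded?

Before the tax: set 337 − 3p = 4p − 83 → p* = $60, q* = 157.
With the tax collected from consumers, demand (in seller-price terms) shifts: qd = 337 − 3(p + 7).
Solving gives q = 145 with consumers paying $64 and sellers receiving $57 (the $7 wedge).
The less price-elastic side of the market bears the larger share of a per-unit tax.

Consumers pay $64; sellers receive $57; quantity = 145.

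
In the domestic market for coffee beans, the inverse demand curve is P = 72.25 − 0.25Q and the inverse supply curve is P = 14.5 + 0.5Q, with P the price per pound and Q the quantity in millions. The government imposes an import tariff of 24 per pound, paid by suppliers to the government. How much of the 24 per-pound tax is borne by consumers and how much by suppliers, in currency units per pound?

Consumers bear 8 per pound; suppliers bear 16 per pound.

Rewrite in direct form: Qd = 289 − 4P and Qs = 2P − 29.
Before the tax: set 289 − 4P = 2P − 29 → P* = 53, Q* = 77.
With the tax collected from suppliers, supply shifts: Qs = 2(P − 24) − 29.
Solving gives Q = 45 with consumers paying 61 and suppliers receiving 37 (the 24 wedge).
Burden on consumers: 8; on suppliers: 16. (They sum to 24.)
The less price-elastic side of the market bears the larger share of a per-unit tax.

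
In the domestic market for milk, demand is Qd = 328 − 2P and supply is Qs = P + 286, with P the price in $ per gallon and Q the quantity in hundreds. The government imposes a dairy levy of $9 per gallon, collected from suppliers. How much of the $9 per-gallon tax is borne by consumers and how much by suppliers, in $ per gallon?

Before the tax: set 328 − 2P = P + 286 → P* = $14, Q* = 300.
With the tax collected from suppliers, supply shifts: Qs = (P − 9) + 286.
Solving gives Q = 294 with consumers paying $17 and suppliers receiving $8 (the $9 wedge).
Burden on consumers: $3; on suppliers: $6. (They sum to $9.)
The less price-elastic side of the market bears the larger share of a per-unit tax.

Consumers bear $3 per gallon; suppliers bear $6 per gallon.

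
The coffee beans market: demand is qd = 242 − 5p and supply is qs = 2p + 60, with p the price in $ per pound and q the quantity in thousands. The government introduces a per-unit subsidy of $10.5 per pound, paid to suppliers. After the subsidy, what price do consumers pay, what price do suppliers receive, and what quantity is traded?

Consumers pay $23; suppliers receive $33.5; quantity = 127.

Before the subsidy: set 242 − 5p = 2p + 60 → p* = $26, q* = 112.
With a per-unit subsidy paid to suppliers, each receives p + 10.5 per unit sold, so supply becomes qs = 2(p + 10.5) + 60.
New equilibrium: consumers pay $23, suppliers receive $33.5, q = 127. (Wedge: pb − ps = −10.5.)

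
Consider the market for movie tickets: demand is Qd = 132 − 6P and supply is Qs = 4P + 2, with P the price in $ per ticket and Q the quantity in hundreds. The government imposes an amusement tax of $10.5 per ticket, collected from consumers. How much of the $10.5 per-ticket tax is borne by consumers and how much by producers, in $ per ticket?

Consumers bear $4.2 per ticket; producers bear $6.3 per ticket.

Without the tax, 132 − 6P = 4P + 2 gives 10P = 130, so P* = $13 and Q* = 54.
With the tax collected from consumers, demand (in seller-price terms) shifts: Qd = 132 − 6(P + 10.5).
New equilibrium: consumers pay $17.2, producers receive $6.7, Q = 28.8. (Wedge: Pb − Ps = 10.5.)
Burden on consumers: $4.2; on producers: $6.3. (They sum to $10.5.)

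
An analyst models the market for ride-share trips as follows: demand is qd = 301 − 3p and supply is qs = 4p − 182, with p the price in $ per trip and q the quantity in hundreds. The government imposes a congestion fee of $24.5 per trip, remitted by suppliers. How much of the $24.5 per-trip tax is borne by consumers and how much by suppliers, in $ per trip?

Without the tax, 301 − 3p = 4p − 182 gives 7p = 483, so p* = $69 and q* = 94.
With the tax collected from suppliers, supply shifts: qs = 4(p − 24.5) − 182.
New equilibrium: consumers pay $83, suppliers receive $58.5, q = 52. (Wedge: pb − ps = 24.5.)
Burden on consumers: $14; on suppliers: $10.5. (They sum to $24.5.)

Consumers bear $14 per trip; suppliers bear $10.5 per trip.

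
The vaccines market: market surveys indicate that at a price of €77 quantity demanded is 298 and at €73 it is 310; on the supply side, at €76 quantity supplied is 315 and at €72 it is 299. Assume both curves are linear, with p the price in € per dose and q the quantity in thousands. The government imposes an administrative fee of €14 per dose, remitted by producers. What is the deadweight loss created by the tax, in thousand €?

Deadweight loss = €168 thousand.

Demand slope: (310 − 298)/(73 − 77) = -3, so qd = 529 − 3p.
Supply slope: (299 − 315)/(72 − 76) = 4, so qs = 4p + 11.
Before the tax: set 529 − 3p = 4p + 11 → p* = €74, q* = 307.
With the tax collected from producers, supply shifts: qs = 4(p − 14) + 11.
New equilibrium: consumers pay €82, producers receive €68, q = 283. (Wedge: pb − ps = 14.)
Quantity falls by |ΔQ| = |307 − 283| = 24.
DWL = ½ · t · |ΔQ| = ½ · 14 · 24 = €168.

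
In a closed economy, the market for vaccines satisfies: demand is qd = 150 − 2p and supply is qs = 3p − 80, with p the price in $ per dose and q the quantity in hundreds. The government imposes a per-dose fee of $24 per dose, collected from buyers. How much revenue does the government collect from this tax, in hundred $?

Tax revenue = $700.8 hundred.

Without the tax, 150 − 2p = 3p − 80 gives 5p = 230, so p* = $46 and q* = 58.
With the tax collected from buyers, demand (in seller-price terms) shifts: qd = 150 − 2(p + 24).
New equilibrium: buyers pay $60.4, sellers receive $36.4, q = 29.2. (Wedge: pb − ps = 24.)
Revenue = t · Q = 24 · 29.2 = $700.8.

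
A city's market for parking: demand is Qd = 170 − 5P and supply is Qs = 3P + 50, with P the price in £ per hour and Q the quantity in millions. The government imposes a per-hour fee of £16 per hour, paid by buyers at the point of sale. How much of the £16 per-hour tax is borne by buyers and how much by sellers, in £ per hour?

Buyers bear £6 per hour; sellers bear £10 per hour.

Without the tax, 170 − 5P = 3P + 50 gives 8P = 120, so P* = £15 and Q* = 95.
With the tax collected from buyers, demand (in seller-price terms) shifts: Qd = 170 − 5(P + 16).
New equilibrium: buyers pay £21, sellers receive £5, Q = 65. (Wedge: Pb − Ps = 16.)
Burden on buyers: £6; on sellers: £10. (They sum to £16.)
The less price-elastic side of the market bears the larger share of a per-unit tax.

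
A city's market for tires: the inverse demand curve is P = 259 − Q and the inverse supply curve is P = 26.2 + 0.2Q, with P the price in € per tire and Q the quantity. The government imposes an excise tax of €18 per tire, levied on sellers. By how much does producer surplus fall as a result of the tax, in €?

Rewrite in direct form: Qd = 259 − P and Qs = 5P − 131.
Before the tax: set 259 − P = 5P − 131 → P* = €65, Q* = 194.
With the tax collected from sellers, supply shifts: Qs = 5(P − 18) − 131.
Solving gives Q = 179 with buyers paying €80 and sellers receiving €62 (the €18 wedge).
ΔPS is the trapezoid between Q = 179 and Q = 194 of height €3: ½ · (194 + 179) · 3 = €559.5.

Producer surplus falls by €559.5.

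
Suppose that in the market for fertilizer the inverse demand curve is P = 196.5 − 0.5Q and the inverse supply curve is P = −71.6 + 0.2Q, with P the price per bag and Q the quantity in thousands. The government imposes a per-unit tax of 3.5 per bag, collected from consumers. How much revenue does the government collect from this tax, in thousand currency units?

Tax revenue = 1323 thousand.

Inverting to Q(P) form: Qd = 393 − 2P; Qs = 5P + 358.
Without the tax, 393 − 2P = 5P + 358 gives 7P = 35, so P* = 5 and Q* = 383.
With the tax collected from consumers, demand (in seller-price terms) shifts: Qd = 393 − 2(P + 3.5).
New equilibrium: consumers pay 7.5, suppliers receive 4, Q = 378. (Wedge: Pb − Ps = 3.5.)
Revenue = t · Q = 3.5 · 378 = 1323.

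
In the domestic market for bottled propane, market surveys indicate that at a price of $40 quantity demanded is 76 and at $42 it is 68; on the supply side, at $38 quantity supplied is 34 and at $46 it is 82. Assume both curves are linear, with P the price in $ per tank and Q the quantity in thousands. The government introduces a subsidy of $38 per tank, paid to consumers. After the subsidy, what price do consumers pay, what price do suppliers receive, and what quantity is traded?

Demand slope: (68 − 76)/(42 − 40) = -4, so Qd = 236 − 4P.
Supply slope: (82 − 34)/(46 − 38) = 6, so Qs = 6P − 194.
Before the subsidy: set 236 − 4P = 6P − 194 → P* = $43, Q* = 64.
With a per-unit subsidy paid to consumers, each effectively pays P − 38, so demand becomes Qd = 236 − 4(P − 38).
Solving gives Q = 155.2 with consumers paying $20.2 and suppliers receiving $58.2 (the $38 wedge).

Consumers pay $20.2; suppliers receive $58.2; quantity = 155.2.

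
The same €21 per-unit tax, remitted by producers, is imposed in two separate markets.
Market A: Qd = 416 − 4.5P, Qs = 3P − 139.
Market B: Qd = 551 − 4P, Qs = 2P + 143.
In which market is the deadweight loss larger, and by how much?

Market A, by €102.9.

Market A: pre-tax P* = €74, Q* = 83; post-tax Q = 45.2; deadweight loss = €396.9.
Market B: pre-tax P* = €68, Q* = 279; post-tax Q = 251; deadweight loss = €294.
Difference: €396.9 vs €294 → market A is larger by €102.9.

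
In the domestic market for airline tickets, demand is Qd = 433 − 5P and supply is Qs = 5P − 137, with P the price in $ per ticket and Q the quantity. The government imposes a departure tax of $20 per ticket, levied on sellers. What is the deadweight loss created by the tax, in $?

Before the tax: set 433 − 5P = 5P − 137 → P* = $57, Q* = 148.
With the tax collected from sellers, supply shifts: Qs = 5(P − 20) − 137.
New equilibrium: buyers pay $67, sellers receive $47, Q = 98. (Wedge: Pb − Ps = 20.)
Quantity falls by |ΔQ| = |148 − 98| = 50.
DWL = ½ · t · |ΔQ| = ½ · 20 · 50 = $500.

Deadweight loss = $500.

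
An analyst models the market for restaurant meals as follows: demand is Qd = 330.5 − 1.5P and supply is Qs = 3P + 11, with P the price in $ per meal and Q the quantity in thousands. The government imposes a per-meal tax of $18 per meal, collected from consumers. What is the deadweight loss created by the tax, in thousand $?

Before the tax: set 330.5 − 1.5P = 3P + 11 → P* = $71, Q* = 224.
With the tax collected from consumers, demand (in seller-price terms) shifts: Qd = 330.5 − 1.5(P + 18).
Solving gives Q = 206 with consumers paying $83 and suppliers receiving $65 (the $18 wedge).
Quantity falls by |ΔQ| = |224 − 206| = 18.
DWL = ½ · t · |ΔQ| = ½ · 18 · 18 = $162.

Deadweight loss = $162 thousand.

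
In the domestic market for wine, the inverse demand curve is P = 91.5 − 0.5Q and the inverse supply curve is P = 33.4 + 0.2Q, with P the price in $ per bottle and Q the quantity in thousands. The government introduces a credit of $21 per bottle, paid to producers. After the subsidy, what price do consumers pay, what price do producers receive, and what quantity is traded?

Inverting to Q(P) form: Qd = 183 − 2P; Qs = 5P − 167.
Before the subsidy: set 183 − 2P = 5P − 167 → P* = $50, Q* = 83.
With a per-unit subsidy paid to producers, each receives P + 21 per unit sold, so supply becomes Qs = 5(P + 21) − 167.
New equilibrium: consumers pay $35, producers receive $56, Q = 113. (Wedge: Pb − Ps = −21.)

Consumers pay $35; producers receive $56; quantity = 113.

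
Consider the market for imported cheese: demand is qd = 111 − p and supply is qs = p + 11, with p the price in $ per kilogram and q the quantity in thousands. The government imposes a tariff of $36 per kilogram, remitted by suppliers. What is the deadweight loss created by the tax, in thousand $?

Deadweight loss = $324 thousand.

Without the tax, 111 − p = p + 11 gives 2p = 100, so p* = $50 and q* = 61.
With the tax collected from suppliers, supply shifts: qs = (p − 36) + 11.
Solving gives q = 43 with consumers paying $68 and suppliers receiving $32 (the $36 wedge).
Quantity falls by |ΔQ| = |61 − 43| = 18.
DWL = ½ · t · |ΔQ| = ½ · 36 · 18 = $324.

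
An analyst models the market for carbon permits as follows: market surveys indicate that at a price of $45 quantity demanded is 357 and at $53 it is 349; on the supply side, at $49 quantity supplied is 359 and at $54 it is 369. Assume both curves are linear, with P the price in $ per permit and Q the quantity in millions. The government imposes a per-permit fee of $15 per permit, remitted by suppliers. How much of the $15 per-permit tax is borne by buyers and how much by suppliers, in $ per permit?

Buyers bear $10 per permit; suppliers bear $5 per permit.

Demand slope: (349 − 357)/(53 − 45) = -1, so Qd = 402 − P.
Supply slope: (369 − 359)/(54 − 49) = 2, so Qs = 2P + 261.
Before the tax: set 402 − P = 2P + 261 → P* = $47, Q* = 355.
With the tax collected from suppliers, supply shifts: Qs = 2(P − 15) + 261.
Solving gives Q = 345 with buyers paying $57 and suppliers receiving $42 (the $15 wedge).
Burden on buyers: $10; on suppliers: $5. (They sum to $15.)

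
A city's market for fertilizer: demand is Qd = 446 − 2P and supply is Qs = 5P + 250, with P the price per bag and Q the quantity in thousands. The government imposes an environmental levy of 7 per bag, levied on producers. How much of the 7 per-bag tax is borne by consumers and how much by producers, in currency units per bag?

Before the tax: set 446 − 2P = 5P + 250 → P* = 28, Q* = 390.
With the tax collected from producers, supply shifts: Qs = 5(P − 7) + 250.
Solving gives Q = 380 with consumers paying 33 and producers receiving 26 (the 7 wedge).
Burden on consumers: 5; on producers: 2. (They sum to 7.)
The less price-elastic side of the market bears the larger share of a per-unit tax.

Consumers bear 5 per bag; producers bear 2 per bag.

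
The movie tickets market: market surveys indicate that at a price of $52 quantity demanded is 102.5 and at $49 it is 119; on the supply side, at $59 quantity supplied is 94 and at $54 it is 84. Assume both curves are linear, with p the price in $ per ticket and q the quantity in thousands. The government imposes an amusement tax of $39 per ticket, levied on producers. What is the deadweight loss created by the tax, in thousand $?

Deadweight loss = $1115.4 thousand.

Demand slope: (119 − 102.5)/(49 − 52) = -5.5, so qd = 388.5 − 5.5p.
Supply slope: (84 − 94)/(54 − 59) = 2, so qs = 2p − 24.
Before the tax: set 388.5 − 5.5p = 2p − 24 → p* = $55, q* = 86.
With the tax collected from producers, supply shifts: qs = 2(p − 39) − 24.
Solving gives q = 28.8 with consumers paying $65.4 and producers receiving $26.4 (the $39 wedge).
Quantity falls by |ΔQ| = |86 − 28.8| = 57.2.
DWL = ½ · t · |ΔQ| = ½ · 39 · 57.2 = $1115.4.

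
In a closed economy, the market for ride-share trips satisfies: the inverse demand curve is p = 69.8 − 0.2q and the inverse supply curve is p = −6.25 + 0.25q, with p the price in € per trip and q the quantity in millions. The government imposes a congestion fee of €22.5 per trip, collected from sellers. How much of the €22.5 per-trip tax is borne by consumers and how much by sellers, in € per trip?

Inverting to q(p) form: qd = 349 − 5p; qs = 4p + 25.
Without the tax, 349 − 5p = 4p + 25 gives 9p = 324, so p* = €36 and q* = 169.
With the tax collected from sellers, supply shifts: qs = 4(p − 22.5) + 25.
New equilibrium: consumers pay €46, sellers receive €23.5, q = 119. (Wedge: pb − ps = 22.5.)
Burden on consumers: €10; on sellers: €12.5. (They sum to €22.5.)

Consumers bear €10 per trip; sellers bear €12.5 per trip.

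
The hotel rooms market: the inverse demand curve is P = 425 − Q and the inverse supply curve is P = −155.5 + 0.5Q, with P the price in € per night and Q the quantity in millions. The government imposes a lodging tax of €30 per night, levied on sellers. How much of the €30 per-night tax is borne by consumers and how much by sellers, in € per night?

Consumers bear €20 per night; sellers bear €10 per night.

Inverting to Q(P) form: Qd = 425 − P; Qs = 2P + 311.
Before the tax: set 425 − P = 2P + 311 → P* = €38, Q* = 387.
With the tax collected from sellers, supply shifts: Qs = 2(P − 30) + 311.
New equilibrium: consumers pay €58, sellers receive €28, Q = 367. (Wedge: Pb − Ps = 30.)
Burden on consumers: €20; on sellers: €10. (They sum to €30.)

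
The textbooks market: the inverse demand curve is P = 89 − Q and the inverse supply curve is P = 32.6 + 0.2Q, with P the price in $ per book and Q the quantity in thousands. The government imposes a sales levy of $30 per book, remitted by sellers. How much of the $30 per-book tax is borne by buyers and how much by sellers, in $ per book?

Rewrite in direct form: Qd = 89 − P and Qs = 5P − 163.
Before the tax: set 89 − P = 5P − 163 → P* = $42, Q* = 47.
With the tax collected from sellers, supply shifts: Qs = 5(P − 30) − 163.
Solving gives Q = 22 with buyers paying $67 and sellers receiving $37 (the $30 wedge).
Burden on buyers: $25; on sellers: $5. (They sum to $30.)
The less price-elastic side of the market bears the larger share of a per-unit tax.

Buyers bear $25 per book; sellers bear $5 per book.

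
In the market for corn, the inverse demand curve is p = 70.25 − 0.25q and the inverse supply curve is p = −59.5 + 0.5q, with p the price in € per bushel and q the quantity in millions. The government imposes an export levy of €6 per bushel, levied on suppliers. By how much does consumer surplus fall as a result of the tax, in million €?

Consumer surplus falls by €338 million.

Rewrite in direct form: qd = 281 − 4p and qs = 2p + 119.
Without the tax, 281 − 4p = 2p + 119 gives 6p = 162, so p* = €27 and q* = 173.
With the tax collected from suppliers, supply shifts: qs = 2(p − 6) + 119.
Solving gives q = 165 with consumers paying €29 and suppliers receiving €23 (the €6 wedge).
ΔCS is the trapezoid between Q = 165 and Q = 173 of height €2: ½ · (173 + 165) · 2 = €338.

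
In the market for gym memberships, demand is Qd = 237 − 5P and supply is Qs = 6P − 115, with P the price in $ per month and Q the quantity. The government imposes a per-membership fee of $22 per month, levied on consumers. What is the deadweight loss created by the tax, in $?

Deadweight loss = $660.

Before the tax: set 237 − 5P = 6P − 115 → P* = $32, Q* = 77.
With the tax collected from consumers, demand (in seller-price terms) shifts: Qd = 237 − 5(P + 22).
New equilibrium: consumers pay $44, sellers receive $22, Q = 17. (Wedge: Pb − Ps = 22.)
Quantity falls by |ΔQ| = |77 − 17| = 60.
DWL = ½ · t · |ΔQ| = ½ · 22 · 60 = $660.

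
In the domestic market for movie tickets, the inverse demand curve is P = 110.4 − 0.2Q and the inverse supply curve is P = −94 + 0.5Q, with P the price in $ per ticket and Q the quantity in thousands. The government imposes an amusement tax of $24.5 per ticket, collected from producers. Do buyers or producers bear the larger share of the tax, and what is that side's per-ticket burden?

Producers bear the larger share: $17.5 per ticket.

Inverting to Q(P) form: Qd = 552 − 5P; Qs = 2P + 188.
Without the tax, 552 − 5P = 2P + 188 gives 7P = 364, so P* = $52 and Q* = 292.
With the tax collected from producers, supply shifts: Qs = 2(P − 24.5) + 188.
Solving gives Q = 257 with buyers paying $59 and producers receiving $34.5 (the $24.5 wedge).
Per-ticket burden: buyers $7, producers $17.5.
Producers take the larger share because supply is less price-elastic here (demand slope 5 vs supply slope 2).
The less price-elastic side of the market bears the larger share of a per-unit tax.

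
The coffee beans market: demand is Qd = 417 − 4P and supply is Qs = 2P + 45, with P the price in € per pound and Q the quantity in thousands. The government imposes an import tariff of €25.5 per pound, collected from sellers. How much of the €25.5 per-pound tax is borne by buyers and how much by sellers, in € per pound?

Before the tax: set 417 − 4P = 2P + 45 → P* = €62, Q* = 169.
With the tax collected from sellers, supply shifts: Qs = 2(P − 25.5) + 45.
Solving gives Q = 135 with buyers paying €70.5 and sellers receiving €45 (the €25.5 wedge).
Burden on buyers: €8.5; on sellers: €17. (They sum to €25.5.)

Buyers bear €8.5 per pound; sellers bear €17 per pound.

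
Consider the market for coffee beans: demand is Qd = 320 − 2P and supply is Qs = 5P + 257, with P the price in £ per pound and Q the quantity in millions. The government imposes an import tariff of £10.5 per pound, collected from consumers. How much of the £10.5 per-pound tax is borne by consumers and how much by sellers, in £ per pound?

Before the tax: set 320 − 2P = 5P + 257 → P* = £9, Q* = 302.
With the tax collected from consumers, demand (in seller-price terms) shifts: Qd = 320 − 2(P + 10.5).
Solving gives Q = 287 with consumers paying £16.5 and sellers receiving £6 (the £10.5 wedge).
Burden on consumers: £7.5; on sellers: £3. (They sum to £10.5.)
The less price-elastic side of the market bears the larger share of a per-unit tax.

Consumers bear £7.5 per pound; sellers bear £3 per pound.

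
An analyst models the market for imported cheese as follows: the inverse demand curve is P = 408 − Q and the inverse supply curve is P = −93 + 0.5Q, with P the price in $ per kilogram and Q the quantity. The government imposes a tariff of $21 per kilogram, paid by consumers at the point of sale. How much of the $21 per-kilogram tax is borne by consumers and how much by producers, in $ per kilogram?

Consumers bear $14 per kilogram; producers bear $7 per kilogram.

Inverting to Q(P) form: Qd = 408 − P; Qs = 2P + 186.
Before the tax: set 408 − P = 2P + 186 → P* = $74, Q* = 334.
With the tax collected from consumers, demand (in seller-price terms) shifts: Qd = 408 − (P + 21).
New equilibrium: consumers pay $88, producers receive $67, Q = 320. (Wedge: Pb − Ps = 21.)
Burden on consumers: $14; on producers: $7. (They sum to $21.)
The less price-elastic side of the market bears the larger share of a per-unit tax.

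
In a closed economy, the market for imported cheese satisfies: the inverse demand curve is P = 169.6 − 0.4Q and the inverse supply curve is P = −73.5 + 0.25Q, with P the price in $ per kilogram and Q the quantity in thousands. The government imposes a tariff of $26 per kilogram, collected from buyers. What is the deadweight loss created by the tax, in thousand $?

Inverting to Q(P) form: Qd = 424 − 2.5P; Qs = 4P + 294.
Before the tax: set 424 − 2.5P = 4P + 294 → P* = $20, Q* = 374.
With the tax collected from buyers, demand (in seller-price terms) shifts: Qd = 424 − 2.5(P + 26).
New equilibrium: buyers pay $36, producers receive $10, Q = 334. (Wedge: Pb − Ps = 26.)
Quantity falls by |ΔQ| = |374 − 334| = 40.
DWL = ½ · t · |ΔQ| = ½ · 26 · 40 = $520.

Deadweight loss = $520 thousand.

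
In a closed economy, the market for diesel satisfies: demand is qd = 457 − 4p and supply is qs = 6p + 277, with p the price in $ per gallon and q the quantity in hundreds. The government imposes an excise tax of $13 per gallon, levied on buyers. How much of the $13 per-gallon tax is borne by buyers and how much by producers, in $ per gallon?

Buyers bear $7.8 per gallon; producers bear $5.2 per gallon.

Without the tax, 457 − 4p = 6p + 277 gives 10p = 180, so p* = $18 and q* = 385.
With the tax collected from buyers, demand (in seller-price terms) shifts: qd = 457 − 4(p + 13).
Solving gives q = 353.8 with buyers paying $25.8 and producers receiving $12.8 (the $13 wedge).
Burden on buyers: $7.8; on producers: $5.2. (They sum to $13.)
The less price-elastic side of the market bears the larger share of a per-unit tax.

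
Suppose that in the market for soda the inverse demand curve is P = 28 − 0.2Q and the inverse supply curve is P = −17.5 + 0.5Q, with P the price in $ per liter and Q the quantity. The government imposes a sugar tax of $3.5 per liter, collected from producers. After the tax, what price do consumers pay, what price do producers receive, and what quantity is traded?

Consumers pay $16; producers receive $12.5; quantity = 60.

Rewrite in direct form: Qd = 140 − 5P and Qs = 2P + 35.
Without the tax, 140 − 5P = 2P + 35 gives 7P = 105, so P* = $15 and Q* = 65.
With the tax collected from producers, supply shifts: Qs = 2(P − 3.5) + 35.
Solving gives Q = 60 with consumers paying $16 and producers receiving $12.5 (the $3.5 wedge).
The less price-elastic side of the market bears the larger share of a per-unit tax.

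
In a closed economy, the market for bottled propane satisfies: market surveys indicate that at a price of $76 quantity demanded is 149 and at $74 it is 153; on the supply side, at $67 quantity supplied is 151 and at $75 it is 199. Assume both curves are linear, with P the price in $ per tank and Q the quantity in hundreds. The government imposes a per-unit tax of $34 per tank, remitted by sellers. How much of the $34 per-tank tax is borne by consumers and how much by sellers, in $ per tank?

Demand slope: (153 − 149)/(74 − 76) = -2, so Qd = 301 − 2P.
Supply slope: (199 − 151)/(75 − 67) = 6, so Qs = 6P − 251.
Without the tax, 301 − 2P = 6P − 251 gives 8P = 552, so P* = $69 and Q* = 163.
With the tax collected from sellers, supply shifts: Qs = 6(P − 34) − 251.
Solving gives Q = 112 with consumers paying $94.5 and sellers receiving $60.5 (the $34 wedge).
Burden on consumers: $25.5; on sellers: $8.5. (They sum to $34.)
The less price-elastic side of the market bears the larger share of a per-unit tax.

Consumers bear $25.5 per tank; sellers bear $8.5 per tank.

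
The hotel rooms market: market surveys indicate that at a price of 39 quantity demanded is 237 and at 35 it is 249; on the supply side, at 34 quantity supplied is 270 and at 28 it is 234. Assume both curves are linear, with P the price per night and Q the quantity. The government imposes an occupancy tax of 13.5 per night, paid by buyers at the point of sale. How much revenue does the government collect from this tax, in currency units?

Demand slope: (249 − 237)/(35 − 39) = -3, so Qd = 354 − 3P.
Supply slope: (234 − 270)/(28 − 34) = 6, so Qs = 6P + 66.
Without the tax, 354 − 3P = 6P + 66 gives 9P = 288, so P* = 32 and Q* = 258.
With the tax collected from buyers, demand (in seller-price terms) shifts: Qd = 354 − 3(P + 13.5).
New equilibrium: buyers pay 41, producers receive 27.5, Q = 231. (Wedge: Pb − Ps = 13.5.)
Revenue = t · Q = 13.5 · 231 = 3118.5.

Tax revenue = 3118.5.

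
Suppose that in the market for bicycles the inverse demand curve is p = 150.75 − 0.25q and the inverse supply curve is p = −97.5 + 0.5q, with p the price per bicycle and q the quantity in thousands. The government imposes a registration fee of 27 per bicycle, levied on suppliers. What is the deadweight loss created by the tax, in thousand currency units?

Deadweight loss = 486 thousand.

Inverting to q(p) form: qd = 603 − 4p; qs = 2p + 195.
Before the tax: set 603 − 4p = 2p + 195 → p* = 68, q* = 331.
With the tax collected from suppliers, supply shifts: qs = 2(p − 27) + 195.
New equilibrium: consumers pay 77, suppliers receive 50, q = 295. (Wedge: pb − ps = 27.)
Quantity falls by |ΔQ| = |331 − 295| = 36.
DWL = ½ · t · |ΔQ| = ½ · 27 · 36 = 486.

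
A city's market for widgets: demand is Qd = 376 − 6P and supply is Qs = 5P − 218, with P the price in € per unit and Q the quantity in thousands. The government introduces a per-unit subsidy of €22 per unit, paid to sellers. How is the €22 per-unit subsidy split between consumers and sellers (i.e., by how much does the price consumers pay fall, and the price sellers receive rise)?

Consumers gain €10 per unit; sellers gain €12 per unit.

Before the subsidy: set 376 − 6P = 5P − 218 → P* = €54, Q* = 52.
With a per-unit subsidy paid to sellers, each receives P + 22 per unit sold, so supply becomes Qs = 5(P + 22) − 218.
Solving gives Q = 112 with consumers paying €44 and sellers receiving €66 (the €22 wedge).
Gain to consumers: €10; to sellers: €12. (They sum to €22.)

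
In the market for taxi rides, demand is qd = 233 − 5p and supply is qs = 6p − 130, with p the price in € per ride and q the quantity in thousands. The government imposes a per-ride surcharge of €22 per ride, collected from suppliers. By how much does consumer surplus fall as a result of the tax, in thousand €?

Without the tax, 233 − 5p = 6p − 130 gives 11p = 363, so p* = €33 and q* = 68.
With the tax collected from suppliers, supply shifts: qs = 6(p − 22) − 130.
Solving gives q = 8 with consumers paying €45 and suppliers receiving €23 (the €22 wedge).
ΔCS is the trapezoid between Q = 8 and Q = 68 of height €12: ½ · (68 + 8) · 12 = €456.

Consumer surplus falls by €456 thousand.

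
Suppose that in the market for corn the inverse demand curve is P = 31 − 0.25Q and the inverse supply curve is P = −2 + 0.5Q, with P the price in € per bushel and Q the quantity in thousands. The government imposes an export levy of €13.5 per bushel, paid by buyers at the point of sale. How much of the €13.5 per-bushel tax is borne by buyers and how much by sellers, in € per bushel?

Buyers bear €4.5 per bushel; sellers bear €9 per bushel.

Inverting to Q(P) form: Qd = 124 − 4P; Qs = 2P + 4.
Before the tax: set 124 − 4P = 2P + 4 → P* = €20, Q* = 44.
With the tax collected from buyers, demand (in seller-price terms) shifts: Qd = 124 − 4(P + 13.5).
New equilibrium: buyers pay €24.5, sellers receive €11, Q = 26. (Wedge: Pb − Ps = 13.5.)
Burden on buyers: €4.5; on sellers: €9. (They sum to €13.5.)
The less price-elastic side of the market bears the larger share of a per-unit tax.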